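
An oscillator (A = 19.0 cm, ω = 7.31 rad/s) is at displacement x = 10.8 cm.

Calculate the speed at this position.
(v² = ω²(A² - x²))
v = ω√(A² − x²) = 7.31×√(0.19² − 0.108²) = 1.143 m/s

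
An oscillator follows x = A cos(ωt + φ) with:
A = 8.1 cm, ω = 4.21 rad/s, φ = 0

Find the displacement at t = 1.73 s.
x = A cos(ωt + φ) = 8.1×cos(4.21×1.73 + 0) = 4.376 cm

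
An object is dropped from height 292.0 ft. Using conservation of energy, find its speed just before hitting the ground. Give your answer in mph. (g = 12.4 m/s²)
mgh = ½mv² → v = √(2gh) = √(2×12.4×89) = 46.98 m/s = 105.1 mph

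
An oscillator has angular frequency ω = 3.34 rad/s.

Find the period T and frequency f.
T = 2π/ω = 2π/3.34 = 1.881 s; f = ω/2π = 0.5316 Hz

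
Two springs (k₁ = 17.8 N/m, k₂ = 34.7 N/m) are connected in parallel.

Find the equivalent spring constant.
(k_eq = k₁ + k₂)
k_eq = k₁ + k₂ = 17.8 + 34.7 = 52.5 N/m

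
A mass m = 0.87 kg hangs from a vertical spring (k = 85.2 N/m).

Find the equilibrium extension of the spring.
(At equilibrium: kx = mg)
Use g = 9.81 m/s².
x_eq = mg/k = 0.87×9.81/85.2 = 0.1002 m = 10.02 cm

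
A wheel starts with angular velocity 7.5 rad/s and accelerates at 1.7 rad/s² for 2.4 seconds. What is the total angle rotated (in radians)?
θ = ω₀t + ½αt² = 7.5×2.4 + ½×1.7×2.4² = 22.9 rad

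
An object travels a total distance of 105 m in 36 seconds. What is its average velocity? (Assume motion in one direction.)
v_avg = Δd / Δt = 105 / 36 = 2.92 m/s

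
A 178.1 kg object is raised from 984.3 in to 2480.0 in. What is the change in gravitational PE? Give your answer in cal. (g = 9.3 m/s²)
ΔPE = mg(h₂ − h₁) = 178.1 kg × 9.3 m/s² × (62.99 − 25) m = 6.293e+04 J = 15040.0 cal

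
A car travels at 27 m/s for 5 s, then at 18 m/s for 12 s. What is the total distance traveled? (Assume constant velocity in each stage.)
d₁ = v₁t₁ = 27 × 5 = 135 m
d₂ = v₂t₂ = 18 × 12 = 216 m
d_total = 135 + 216 = 351 m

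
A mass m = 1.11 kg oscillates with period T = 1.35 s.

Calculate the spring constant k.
T = 2π√(m/k) → k = m(2π/T)² = 1.11×(2π/1.35)² = 24.04 N/m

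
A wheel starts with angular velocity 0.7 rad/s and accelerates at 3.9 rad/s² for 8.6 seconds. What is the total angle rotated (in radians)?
θ = ω₀t + ½αt² = 0.7×8.6 + ½×3.9×8.6² = 150.24 rad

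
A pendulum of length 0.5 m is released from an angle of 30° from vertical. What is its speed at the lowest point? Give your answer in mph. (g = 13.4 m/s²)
h = L(1 − cosθ) = 0.5×(1 − cos30°) = 0.06699 m
v = √(2gh) = √(2×13.4×0.06699) = 1.34 m/s = 2.997 mph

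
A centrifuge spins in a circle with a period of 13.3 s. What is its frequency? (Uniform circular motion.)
f = 1/T = 1/13.3 = 0.0752 Hz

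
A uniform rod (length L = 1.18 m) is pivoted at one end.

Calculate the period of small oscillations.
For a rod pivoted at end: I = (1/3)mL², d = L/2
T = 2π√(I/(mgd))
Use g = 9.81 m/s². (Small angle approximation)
I/m = (1/3)L² = 0.4641 m²; d = L/2 = 0.59 m
T = 2π√(I/(mgd)) = 2π√(0.4641/(9.81×0.59)) = 1.779 s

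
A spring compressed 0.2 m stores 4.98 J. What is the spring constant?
PE = ½kx² → k = 2PE/x² = 2×4.98/0.2² = 249.0 N/m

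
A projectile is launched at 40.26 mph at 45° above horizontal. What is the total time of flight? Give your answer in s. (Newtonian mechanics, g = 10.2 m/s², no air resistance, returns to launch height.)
T = 2v₀sin(θ)/g (with unit conversion) = 2.495 s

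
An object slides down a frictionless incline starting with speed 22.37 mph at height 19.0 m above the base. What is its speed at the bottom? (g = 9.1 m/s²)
½mv₀² + mgh = ½mv² → v = √(v₀² + 2gh) = √(10² + 2×9.1×19) = 21.11 m/s = 47.23 mph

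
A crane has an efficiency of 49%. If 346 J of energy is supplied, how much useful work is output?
W_out = η × W_in = 0.49 × 346 = 169.54 J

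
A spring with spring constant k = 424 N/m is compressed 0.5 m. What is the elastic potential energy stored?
PE = ½kx² = ½×424×0.5² = 53.0 J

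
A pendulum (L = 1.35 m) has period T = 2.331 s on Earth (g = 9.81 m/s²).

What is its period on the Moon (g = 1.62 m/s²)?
T = 2π√(L/g), so T_moon/T_earth = √(g_earth/g_moon)
T_moon = 2π√(1.35/1.62) = 5.736 s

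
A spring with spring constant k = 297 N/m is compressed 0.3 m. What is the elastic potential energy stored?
PE = ½kx² = ½×297×0.3² = 13.36 J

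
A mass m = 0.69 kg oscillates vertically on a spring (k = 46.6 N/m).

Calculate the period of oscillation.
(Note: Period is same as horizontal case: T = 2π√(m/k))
T = 2π√(m/k) = 2π√(0.69/46.6) = 0.7646 s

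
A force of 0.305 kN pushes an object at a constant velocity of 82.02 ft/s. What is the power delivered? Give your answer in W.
P = Fv = 305 N × 25 m/s = 7625 W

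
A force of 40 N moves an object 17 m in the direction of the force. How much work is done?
W = Fd = 40×17 = 680.0 J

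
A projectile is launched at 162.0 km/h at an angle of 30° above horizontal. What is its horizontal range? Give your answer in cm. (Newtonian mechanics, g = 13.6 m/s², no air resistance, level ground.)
R = v₀² sin(2θ) / g (with unit conversion) = 12890.0 cm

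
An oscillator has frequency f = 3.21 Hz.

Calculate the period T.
T = 1/f = 1/3.21 = 0.3115 s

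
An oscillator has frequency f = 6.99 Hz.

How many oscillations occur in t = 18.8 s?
n = f×t = 6.99×18.8 = 131.4 oscillations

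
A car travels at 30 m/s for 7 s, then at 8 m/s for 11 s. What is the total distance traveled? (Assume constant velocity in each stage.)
d₁ = v₁t₁ = 30 × 7 = 210 m
d₂ = v₂t₂ = 8 × 11 = 88 m
d_total = 210 + 88 = 298 m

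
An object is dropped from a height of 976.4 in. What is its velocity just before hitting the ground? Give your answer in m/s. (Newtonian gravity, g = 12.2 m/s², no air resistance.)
v = √(2gh) (with unit conversion) = 24.6 m/s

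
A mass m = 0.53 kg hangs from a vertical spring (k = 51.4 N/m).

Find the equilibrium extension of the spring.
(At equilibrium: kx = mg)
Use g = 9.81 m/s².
x_eq = mg/k = 0.53×9.81/51.4 = 0.1012 m = 10.12 cm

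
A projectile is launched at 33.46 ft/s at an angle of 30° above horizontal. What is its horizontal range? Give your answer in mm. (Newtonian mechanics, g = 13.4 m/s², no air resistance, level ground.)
R = v₀² sin(2θ) / g (with unit conversion) = 6722.0 mm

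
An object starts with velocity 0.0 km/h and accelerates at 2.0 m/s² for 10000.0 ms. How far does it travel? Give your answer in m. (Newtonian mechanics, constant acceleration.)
d = v₀t + ½at² (with unit conversion) = 100.0 m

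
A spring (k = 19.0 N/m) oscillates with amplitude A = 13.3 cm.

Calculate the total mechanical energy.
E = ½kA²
E = ½kA² = ½×19.0×(0.133)² = 0.168 J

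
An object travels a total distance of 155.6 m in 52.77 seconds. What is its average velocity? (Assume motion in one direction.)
v_avg = Δd / Δt = 155.6 / 52.77 = 2.95 m/s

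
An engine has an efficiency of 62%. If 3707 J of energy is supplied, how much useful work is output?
W_out = η × W_in = 0.62 × 3707 = 2298.3 J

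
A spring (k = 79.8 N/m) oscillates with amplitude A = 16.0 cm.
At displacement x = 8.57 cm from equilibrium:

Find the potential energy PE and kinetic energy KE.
E_total = ½kA² = ½×79.8×(0.16)² = 1.021 J
PE = ½kx² = ½×79.8×(0.0857)² = 0.293 J
KE = E_total − PE = 0.7284 J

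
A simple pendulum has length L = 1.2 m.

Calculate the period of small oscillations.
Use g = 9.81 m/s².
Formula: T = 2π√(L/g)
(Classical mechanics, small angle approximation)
T = 2π√(L/g) = 2π√(1.2/9.81) = 2.198 s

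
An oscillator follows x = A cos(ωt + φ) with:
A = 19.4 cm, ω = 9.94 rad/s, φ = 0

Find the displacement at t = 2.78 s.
x = A cos(ωt + φ) = 19.4×cos(9.94×2.78 + 0) = -15.55 cm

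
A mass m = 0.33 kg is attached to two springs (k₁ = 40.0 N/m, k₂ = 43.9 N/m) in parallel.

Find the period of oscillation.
k_eq = k₁+k₂ = 83.9 N/m
T = 2π√(m/k_eq) = 2π√(0.33/83.9) = 0.3941 s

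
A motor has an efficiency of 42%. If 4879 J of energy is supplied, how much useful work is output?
W_out = η × W_in = 0.42 × 4879 = 2049.2 J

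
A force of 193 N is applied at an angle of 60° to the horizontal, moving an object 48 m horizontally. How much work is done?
W = Fd cosθ = 193×48×cos(60°) = 4632.0 J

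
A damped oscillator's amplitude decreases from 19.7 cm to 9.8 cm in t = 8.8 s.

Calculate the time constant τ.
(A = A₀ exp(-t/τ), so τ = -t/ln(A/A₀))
A/A₀ = 9.8/19.7 = 0.4975; ln(A/A₀) = -0.6982
τ = −t/ln(A/A₀) = −8.8/-0.6982 = 12.6 s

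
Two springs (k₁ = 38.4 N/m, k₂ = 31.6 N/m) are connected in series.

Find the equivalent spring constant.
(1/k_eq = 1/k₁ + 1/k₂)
1/k_eq = 1/38.4 + 1/31.6 = 0.057687; k_eq = 17.33 N/m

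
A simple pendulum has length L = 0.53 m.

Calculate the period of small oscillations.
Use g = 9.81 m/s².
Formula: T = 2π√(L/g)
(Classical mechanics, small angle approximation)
T = 2π√(L/g) = 2π√(0.53/9.81) = 1.46 s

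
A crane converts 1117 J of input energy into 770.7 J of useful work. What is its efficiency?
η = W_out/W_in = 770.7/1117 = 0.69 = 69.0%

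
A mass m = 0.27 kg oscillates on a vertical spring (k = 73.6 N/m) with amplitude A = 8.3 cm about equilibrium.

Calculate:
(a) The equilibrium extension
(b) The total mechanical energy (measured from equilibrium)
x_eq = mg/k = 0.27×9.81/73.6 = 0.03599 m = 3.599 cm
E = ½kA² = ½×73.6×(0.083)² = 0.2535 J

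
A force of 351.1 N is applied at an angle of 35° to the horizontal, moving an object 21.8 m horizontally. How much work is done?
W = Fd cosθ = 351.1×21.8×cos(35°) = 6269.8 J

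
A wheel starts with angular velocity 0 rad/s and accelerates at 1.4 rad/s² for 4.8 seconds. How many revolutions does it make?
θ = ω₀t + ½αt² = 0×4.8 + ½×1.4×4.8² = 16.13 rad
Revolutions = θ/(2π) = 16.13/(2π) = 2.57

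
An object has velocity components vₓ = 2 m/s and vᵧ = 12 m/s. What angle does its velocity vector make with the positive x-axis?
θ = arctan(vᵧ/vₓ) = arctan(12/2) = 80.54°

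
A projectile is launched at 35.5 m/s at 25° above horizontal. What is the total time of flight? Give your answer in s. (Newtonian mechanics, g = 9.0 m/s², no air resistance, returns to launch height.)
T = 2v₀sin(θ)/g = 3.334 s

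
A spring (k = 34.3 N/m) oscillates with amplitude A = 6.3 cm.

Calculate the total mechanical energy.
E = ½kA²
E = ½kA² = ½×34.3×(0.063)² = 0.06807 J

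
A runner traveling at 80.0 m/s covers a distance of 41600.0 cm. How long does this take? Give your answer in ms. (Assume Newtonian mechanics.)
t = d/v (with unit conversion) = 5200.0 ms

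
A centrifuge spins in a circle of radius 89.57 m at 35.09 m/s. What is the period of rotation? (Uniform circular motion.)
T = 2πr/v = 2π×89.57/35.09 = 16.04 s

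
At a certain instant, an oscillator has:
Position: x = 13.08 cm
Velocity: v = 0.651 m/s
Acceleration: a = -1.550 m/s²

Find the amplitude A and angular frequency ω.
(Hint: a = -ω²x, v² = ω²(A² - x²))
a = −ω²x → ω = √(|a|/x) = √(1.55/0.1308) = 3.442 rad/s
v² = ω²(A² − x²) → A = √(x² + v²/ω²) = √(0.1308² + 0.651²/3.442²) = 0.2299 m = 22.99 cm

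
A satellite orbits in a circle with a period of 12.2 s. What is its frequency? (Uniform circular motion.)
f = 1/T = 1/12.2 = 0.082 Hz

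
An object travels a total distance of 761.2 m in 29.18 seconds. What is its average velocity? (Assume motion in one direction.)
v_avg = Δd / Δt = 761.2 / 29.18 = 26.09 m/s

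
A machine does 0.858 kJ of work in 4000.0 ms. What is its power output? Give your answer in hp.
P = W/t = 858 J / 4 s = 214.5 W = 0.2876 hp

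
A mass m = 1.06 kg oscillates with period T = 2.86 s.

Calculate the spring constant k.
T = 2π√(m/k) → k = m(2π/T)² = 1.06×(2π/2.86)² = 5.116 N/m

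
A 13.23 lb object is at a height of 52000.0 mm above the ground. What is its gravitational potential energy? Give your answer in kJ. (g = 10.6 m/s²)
PE = mgh = 6.001 kg × 10.6 m/s² × 52 m = 3308 J = 3.308 kJ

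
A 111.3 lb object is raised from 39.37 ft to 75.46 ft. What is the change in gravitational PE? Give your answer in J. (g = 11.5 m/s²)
ΔPE = mg(h₂ − h₁) = 50.48 kg × 11.5 m/s² × (23 − 12) m = 6386 J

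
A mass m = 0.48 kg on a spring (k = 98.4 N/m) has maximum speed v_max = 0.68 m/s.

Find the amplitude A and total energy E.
½mv²_max = ½kA² → A = v_max√(m/k) = 0.68×√(0.48/98.4) = 0.04749 m = 4.749 cm
E = ½mv²_max = ½×0.48×0.68² = 0.111 J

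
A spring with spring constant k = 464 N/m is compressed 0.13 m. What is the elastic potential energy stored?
PE = ½kx² = ½×464×0.13² = 3.921 J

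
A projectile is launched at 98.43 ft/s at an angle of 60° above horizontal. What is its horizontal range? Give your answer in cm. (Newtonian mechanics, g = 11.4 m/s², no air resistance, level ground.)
R = v₀² sin(2θ) / g (with unit conversion) = 6838.0 cm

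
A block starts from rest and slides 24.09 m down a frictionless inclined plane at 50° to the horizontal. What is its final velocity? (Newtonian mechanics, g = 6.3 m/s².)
a = g sin(θ) = 6.3 × sin(50°) = 4.83 m/s²
v = √(2ad) = √(2 × 4.83 × 24.09) = 15.25 m/s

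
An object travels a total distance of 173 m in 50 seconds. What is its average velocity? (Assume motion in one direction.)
v_avg = Δd / Δt = 173 / 50 = 3.46 m/s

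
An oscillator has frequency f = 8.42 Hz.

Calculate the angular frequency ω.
ω = 2πf = 2π×8.42 = 52.9 rad/s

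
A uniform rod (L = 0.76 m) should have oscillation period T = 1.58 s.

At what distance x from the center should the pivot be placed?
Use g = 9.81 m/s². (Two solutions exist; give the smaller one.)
T = 2π√((L²/12 + x²)/(gx)). Let c = T²g/(4π²) = 0.6203.
x² − cx + L²/12 = 0 → x = (c − √(c² − L²/3))/2 = 0.09092 m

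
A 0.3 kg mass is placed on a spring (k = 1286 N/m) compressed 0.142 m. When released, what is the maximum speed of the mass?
½kx² = ½mv² → v = x√(k/m) = 0.142×√(1286/0.3) = 9.297 m/s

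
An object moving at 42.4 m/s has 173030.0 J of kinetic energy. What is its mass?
KE = ½mv² → m = 2KE/v² = 2×173030.0/42.4² = 192.5 kg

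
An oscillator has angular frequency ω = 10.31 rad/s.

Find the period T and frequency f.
T = 2π/ω = 2π/10.31 = 0.6094 s; f = ω/2π = 1.641 Hz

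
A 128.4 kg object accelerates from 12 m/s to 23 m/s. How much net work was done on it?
W_net = ΔKE = ½m(v₂² − v₁²) = ½×128.4×(23² − 12²) = 24717.0 J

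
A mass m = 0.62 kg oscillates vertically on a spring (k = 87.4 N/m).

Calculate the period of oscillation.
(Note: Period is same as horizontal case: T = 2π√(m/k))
T = 2π√(m/k) = 2π√(0.62/87.4) = 0.5292 s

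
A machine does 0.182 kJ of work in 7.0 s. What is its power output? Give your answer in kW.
P = W/t = 182 J / 7 s = 26 W = 0.026 kW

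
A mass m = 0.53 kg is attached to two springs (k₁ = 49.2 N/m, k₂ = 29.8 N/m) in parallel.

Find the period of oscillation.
k_eq = k₁+k₂ = 79 N/m
T = 2π√(m/k_eq) = 2π√(0.53/79) = 0.5146 s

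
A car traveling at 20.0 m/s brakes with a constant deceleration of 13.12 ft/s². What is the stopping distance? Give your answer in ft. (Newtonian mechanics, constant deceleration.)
d = v₀² / (2a) (with unit conversion) = 164.1 ft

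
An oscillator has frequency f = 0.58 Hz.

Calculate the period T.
T = 1/f = 1/0.58 = 1.724 s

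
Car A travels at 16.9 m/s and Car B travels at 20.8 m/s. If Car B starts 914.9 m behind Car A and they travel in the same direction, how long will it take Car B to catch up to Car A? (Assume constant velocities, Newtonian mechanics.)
Relative speed: v_rel = 20.8 - 16.9 = 3.9 m/s
Time to catch: t = d₀/v_rel = 914.9/3.9 = 234.59 s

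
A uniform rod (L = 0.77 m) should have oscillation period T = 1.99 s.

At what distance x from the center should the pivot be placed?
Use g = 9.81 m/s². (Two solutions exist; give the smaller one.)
T = 2π√((L²/12 + x²)/(gx)). Let c = T²g/(4π²) = 0.984.
x² − cx + L²/12 = 0 → x = (c − √(c² − L²/3))/2 = 0.05307 m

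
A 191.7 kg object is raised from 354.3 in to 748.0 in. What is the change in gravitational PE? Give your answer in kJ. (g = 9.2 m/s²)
ΔPE = mg(h₂ − h₁) = 191.7 kg × 9.2 m/s² × (19 − 8.999) m = 1.764e+04 J = 17.64 kJ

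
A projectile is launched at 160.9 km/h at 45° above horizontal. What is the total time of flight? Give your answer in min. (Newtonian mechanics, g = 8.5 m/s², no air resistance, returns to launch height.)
T = 2v₀sin(θ)/g (with unit conversion) = 0.1239 min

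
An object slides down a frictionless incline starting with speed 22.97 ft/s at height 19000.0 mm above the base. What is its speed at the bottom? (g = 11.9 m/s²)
½mv₀² + mgh = ½mv² → v = √(v₀² + 2gh) = √(7.001² + 2×11.9×19) = 22.39 m/s = 73.45 ft/s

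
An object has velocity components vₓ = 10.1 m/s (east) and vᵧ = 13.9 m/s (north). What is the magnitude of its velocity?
|v| = √(vₓ² + vᵧ²) = √(10.1² + 13.9²) = √(295.22) = 17.18 m/s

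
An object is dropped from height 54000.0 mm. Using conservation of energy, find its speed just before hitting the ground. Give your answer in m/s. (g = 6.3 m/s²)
mgh = ½mv² → v = √(2gh) = √(2×6.3×54) = 26.08 m/s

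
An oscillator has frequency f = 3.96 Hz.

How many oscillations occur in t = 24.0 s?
n = f×t = 3.96×24.0 = 95.04 oscillations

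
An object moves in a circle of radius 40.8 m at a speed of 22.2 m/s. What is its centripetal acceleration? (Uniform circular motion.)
a_c = v²/r = 22.2²/40.8 = 492.84/40.8 = 12.08 m/s²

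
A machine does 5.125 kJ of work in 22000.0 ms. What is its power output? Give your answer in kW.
P = W/t = 5125 J / 22 s = 233 W = 0.233 kW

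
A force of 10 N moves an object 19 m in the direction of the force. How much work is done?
W = Fd = 10×19 = 190.0 J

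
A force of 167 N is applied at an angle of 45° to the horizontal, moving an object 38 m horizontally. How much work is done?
W = Fd cosθ = 167×38×cos(45°) = 4487.3 J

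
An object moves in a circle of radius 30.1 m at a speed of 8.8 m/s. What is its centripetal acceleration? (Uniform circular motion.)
a_c = v²/r = 8.8²/30.1 = 77.44/30.1 = 2.57 m/s²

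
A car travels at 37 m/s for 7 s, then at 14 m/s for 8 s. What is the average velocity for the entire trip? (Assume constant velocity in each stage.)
d₁ = v₁t₁ = 37 × 7 = 259 m
d₂ = v₂t₂ = 14 × 8 = 112 m
d_total = 371 m, t_total = 15 s
v_avg = d_total/t_total = 371/15 = 24.73 m/s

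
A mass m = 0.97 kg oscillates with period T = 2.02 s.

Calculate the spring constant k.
T = 2π√(m/k) → k = m(2π/T)² = 0.97×(2π/2.02)² = 9.385 N/m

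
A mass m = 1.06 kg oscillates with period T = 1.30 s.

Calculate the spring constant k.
T = 2π√(m/k) → k = m(2π/T)² = 1.06×(2π/1.3)² = 24.76 N/m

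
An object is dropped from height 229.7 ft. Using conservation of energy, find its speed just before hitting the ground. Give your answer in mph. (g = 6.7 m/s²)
mgh = ½mv² → v = √(2gh) = √(2×6.7×70.01) = 30.63 m/s = 68.52 mph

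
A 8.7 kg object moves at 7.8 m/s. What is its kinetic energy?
KE = ½mv² = ½×8.7×7.8² = 264.654 J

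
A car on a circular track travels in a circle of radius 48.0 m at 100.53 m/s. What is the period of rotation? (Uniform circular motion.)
T = 2πr/v = 2π×48.0/100.53 = 3.0 s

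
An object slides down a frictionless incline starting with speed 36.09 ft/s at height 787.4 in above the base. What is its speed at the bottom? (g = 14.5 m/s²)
½mv₀² + mgh = ½mv² → v = √(v₀² + 2gh) = √(11² + 2×14.5×20) = 26.48 m/s = 86.87 ft/s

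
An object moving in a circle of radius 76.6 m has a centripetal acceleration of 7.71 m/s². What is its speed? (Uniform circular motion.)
v = √(a_c × r) = √(7.71 × 76.6) = 24.3 m/s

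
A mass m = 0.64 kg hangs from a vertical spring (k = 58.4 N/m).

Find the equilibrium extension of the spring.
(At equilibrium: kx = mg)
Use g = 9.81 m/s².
x_eq = mg/k = 0.64×9.81/58.4 = 0.1075 m = 10.75 cm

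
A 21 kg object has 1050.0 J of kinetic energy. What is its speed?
KE = ½mv² → v = √(2KE/m) = √(2×1050.0/21) = 10.0 m/s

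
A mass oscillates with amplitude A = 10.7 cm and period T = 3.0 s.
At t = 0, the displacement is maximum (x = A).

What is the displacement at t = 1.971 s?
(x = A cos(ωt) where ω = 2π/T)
ω = 2π/T = 2π/3.0 = 2.094 rad/s
x = A cos(ωt) = 10.7×cos(2.094×1.971) = -5.903 cm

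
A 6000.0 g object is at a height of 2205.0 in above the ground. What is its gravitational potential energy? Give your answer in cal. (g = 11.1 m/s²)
PE = mgh = 6 kg × 11.1 m/s² × 56.01 m = 3730 J = 891.5 cal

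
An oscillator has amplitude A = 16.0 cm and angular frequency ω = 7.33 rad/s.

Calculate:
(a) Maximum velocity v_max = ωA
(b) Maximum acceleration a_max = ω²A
v_max = ωA = 7.33×0.16 = 1.173 m/s
a_max = ω²A = 7.33²×0.16 = 8.597 m/s²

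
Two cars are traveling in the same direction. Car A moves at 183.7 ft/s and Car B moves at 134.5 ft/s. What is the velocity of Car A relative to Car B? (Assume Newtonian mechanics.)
v_rel = v_A - v_B = 183.7 - 134.5 = 49.2 ft/s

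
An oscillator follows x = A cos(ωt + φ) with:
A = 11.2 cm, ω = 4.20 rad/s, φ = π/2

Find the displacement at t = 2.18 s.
x = A cos(ωt + φ) = 11.2×cos(4.2×2.18 + π/2) = -2.974 cm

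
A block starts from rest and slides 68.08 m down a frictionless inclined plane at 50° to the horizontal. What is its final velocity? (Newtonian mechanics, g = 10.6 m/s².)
a = g sin(θ) = 10.6 × sin(50°) = 8.12 m/s²
v = √(2ad) = √(2 × 8.12 × 68.08) = 33.25 m/s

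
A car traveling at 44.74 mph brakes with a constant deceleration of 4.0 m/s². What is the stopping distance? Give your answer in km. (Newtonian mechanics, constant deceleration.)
d = v₀² / (2a) (with unit conversion) = 0.05 km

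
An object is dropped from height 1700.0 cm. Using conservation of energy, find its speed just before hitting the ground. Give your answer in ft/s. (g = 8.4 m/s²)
mgh = ½mv² → v = √(2gh) = √(2×8.4×17) = 16.9 m/s = 55.45 ft/s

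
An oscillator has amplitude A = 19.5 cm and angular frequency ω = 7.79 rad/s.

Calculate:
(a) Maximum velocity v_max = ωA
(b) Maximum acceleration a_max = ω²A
v_max = ωA = 7.79×0.195 = 1.519 m/s
a_max = ω²A = 7.79²×0.195 = 11.83 m/s²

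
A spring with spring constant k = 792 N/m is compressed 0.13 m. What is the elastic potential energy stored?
PE = ½kx² = ½×792×0.13² = 6.692 J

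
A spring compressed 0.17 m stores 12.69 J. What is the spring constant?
PE = ½kx² → k = 2PE/x² = 2×12.69/0.17² = 878.2 N/m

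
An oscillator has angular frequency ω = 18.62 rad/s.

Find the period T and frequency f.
T = 2π/ω = 2π/18.62 = 0.3374 s; f = ω/2π = 2.963 Hz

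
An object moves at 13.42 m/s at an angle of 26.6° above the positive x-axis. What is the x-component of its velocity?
vₓ = v cos(θ) = 13.42 × cos(26.6°) = 12.0 m/s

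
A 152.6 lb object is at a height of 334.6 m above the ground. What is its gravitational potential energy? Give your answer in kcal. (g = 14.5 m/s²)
PE = mgh = 69.22 kg × 14.5 m/s² × 334.6 m = 3.358e+05 J = 80.26 kcal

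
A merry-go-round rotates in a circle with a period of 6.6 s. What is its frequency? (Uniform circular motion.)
f = 1/T = 1/6.6 = 0.1515 Hz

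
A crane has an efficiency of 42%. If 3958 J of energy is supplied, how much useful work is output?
W_out = η × W_in = 0.42 × 3958 = 1662.4 J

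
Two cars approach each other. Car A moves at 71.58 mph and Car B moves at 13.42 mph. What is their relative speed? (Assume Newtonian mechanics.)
v_rel = v_A + v_B = 71.58 + 13.42 = 85.0 mph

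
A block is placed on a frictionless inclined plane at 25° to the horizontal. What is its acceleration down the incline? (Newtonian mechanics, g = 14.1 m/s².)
a = g sin(θ) = 14.1 × sin(25°) = 14.1 × 0.4226 = 5.96 m/s²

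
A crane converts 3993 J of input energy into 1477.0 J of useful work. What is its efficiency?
η = W_out/W_in = 1477.0/3993 = 0.3699 = 36.99%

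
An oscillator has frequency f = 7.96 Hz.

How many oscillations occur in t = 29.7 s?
n = f×t = 7.96×29.7 = 236.4 oscillations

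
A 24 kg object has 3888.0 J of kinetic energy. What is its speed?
KE = ½mv² → v = √(2KE/m) = √(2×3888.0/24) = 18.0 m/s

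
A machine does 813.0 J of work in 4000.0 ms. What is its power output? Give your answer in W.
P = W/t = 813 J / 4 s = 203.2 W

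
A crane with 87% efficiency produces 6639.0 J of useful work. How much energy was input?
W_in = W_out/η = 6639.0/0.87 = 7631.0 J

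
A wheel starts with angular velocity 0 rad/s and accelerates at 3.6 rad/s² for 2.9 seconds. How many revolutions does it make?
θ = ω₀t + ½αt² = 0×2.9 + ½×3.6×2.9² = 15.14 rad
Revolutions = θ/(2π) = 15.14/(2π) = 2.41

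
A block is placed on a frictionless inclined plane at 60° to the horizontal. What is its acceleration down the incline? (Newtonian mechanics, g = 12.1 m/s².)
a = g sin(θ) = 12.1 × sin(60°) = 12.1 × 0.866 = 10.48 m/s²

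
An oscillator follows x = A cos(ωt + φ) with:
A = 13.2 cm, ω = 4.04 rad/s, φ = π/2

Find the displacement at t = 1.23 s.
x = A cos(ωt + φ) = 13.2×cos(4.04×1.23 + π/2) = 12.77 cm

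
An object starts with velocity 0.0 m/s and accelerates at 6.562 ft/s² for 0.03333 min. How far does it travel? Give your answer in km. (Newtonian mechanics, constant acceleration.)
d = v₀t + ½at² (with unit conversion) = 0.003999 km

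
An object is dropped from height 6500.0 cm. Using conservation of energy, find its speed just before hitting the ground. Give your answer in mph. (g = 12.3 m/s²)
mgh = ½mv² → v = √(2gh) = √(2×12.3×65) = 39.99 m/s = 89.45 mph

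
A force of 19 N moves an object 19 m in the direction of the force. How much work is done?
W = Fd = 19×19 = 361.0 J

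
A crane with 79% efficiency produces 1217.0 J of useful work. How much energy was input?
W_in = W_out/η = 1217.0/0.79 = 1540.5 J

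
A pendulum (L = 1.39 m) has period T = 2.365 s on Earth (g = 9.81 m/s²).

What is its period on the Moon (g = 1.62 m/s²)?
T = 2π√(L/g), so T_moon/T_earth = √(g_earth/g_moon)
T_moon = 2π√(1.39/1.62) = 5.82 s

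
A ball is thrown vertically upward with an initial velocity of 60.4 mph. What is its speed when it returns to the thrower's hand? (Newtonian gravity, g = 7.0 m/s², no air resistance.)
By conservation of energy, the ball returns at the same speed = 60.4 mph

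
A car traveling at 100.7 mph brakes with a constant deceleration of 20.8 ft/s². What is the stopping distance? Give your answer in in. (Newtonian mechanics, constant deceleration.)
d = v₀² / (2a) (with unit conversion) = 6292.0 in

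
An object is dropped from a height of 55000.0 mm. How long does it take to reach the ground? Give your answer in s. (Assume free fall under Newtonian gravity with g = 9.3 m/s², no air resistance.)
t = √(2h/g) (with unit conversion) = 3.439 s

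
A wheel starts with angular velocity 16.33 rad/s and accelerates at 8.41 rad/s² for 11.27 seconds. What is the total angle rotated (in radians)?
θ = ω₀t + ½αt² = 16.33×11.27 + ½×8.41×11.27² = 718.13 rad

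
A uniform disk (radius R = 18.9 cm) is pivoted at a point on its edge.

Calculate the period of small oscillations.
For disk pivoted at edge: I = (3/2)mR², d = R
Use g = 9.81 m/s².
I/m = (3/2)R² = 0.05358 m²; d = R = 0.189 m
T = 2π√((3/2)R²/(gR)) = 2π√(3R/(2g)) = 1.068 s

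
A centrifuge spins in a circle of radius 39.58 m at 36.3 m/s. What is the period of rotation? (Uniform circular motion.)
T = 2πr/v = 2π×39.58/36.3 = 6.85 s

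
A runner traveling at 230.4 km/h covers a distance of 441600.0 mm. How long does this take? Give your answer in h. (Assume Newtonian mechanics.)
t = d/v (with unit conversion) = 0.001917 h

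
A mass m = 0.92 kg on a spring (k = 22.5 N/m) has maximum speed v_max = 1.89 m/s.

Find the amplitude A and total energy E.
½mv²_max = ½kA² → A = v_max√(m/k) = 1.89×√(0.92/22.5) = 0.3822 m = 38.22 cm
E = ½mv²_max = ½×0.92×1.89² = 1.643 J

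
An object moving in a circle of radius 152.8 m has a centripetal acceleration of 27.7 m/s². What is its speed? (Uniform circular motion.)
v = √(a_c × r) = √(27.7 × 152.8) = 65.06 m/s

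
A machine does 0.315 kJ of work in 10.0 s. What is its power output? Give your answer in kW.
P = W/t = 315 J / 10 s = 31.5 W = 0.0315 kW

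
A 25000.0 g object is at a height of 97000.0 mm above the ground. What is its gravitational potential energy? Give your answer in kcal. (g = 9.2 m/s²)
PE = mgh = 25 kg × 9.2 m/s² × 97 m = 2.231e+04 J = 5.332 kcal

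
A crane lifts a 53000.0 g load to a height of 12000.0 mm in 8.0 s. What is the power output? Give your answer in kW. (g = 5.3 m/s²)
W = mgh = 53×5.3×12 = 3371 J
P = W/t = 3371/8 = 421.3 W = 0.4213 kW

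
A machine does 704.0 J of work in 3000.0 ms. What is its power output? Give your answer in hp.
P = W/t = 704 J / 3 s = 234.7 W = 0.3147 hp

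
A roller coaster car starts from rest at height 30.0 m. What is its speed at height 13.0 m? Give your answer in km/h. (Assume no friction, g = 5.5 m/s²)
mgh₁ = ½mv₂² + mgh₂ → v₂ = √(2g(h₁−h₂)) = √(2×5.5×(30−13)) = 13.67 m/s = 49.23 km/h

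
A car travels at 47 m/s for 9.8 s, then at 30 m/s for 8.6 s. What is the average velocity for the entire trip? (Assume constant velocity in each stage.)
d₁ = v₁t₁ = 47 × 9.8 = 460.6 m
d₂ = v₂t₂ = 30 × 8.6 = 258 m
d_total = 718.6 m, t_total = 18.4 s
v_avg = d_total/t_total = 718.6/18.4 = 39.05 m/s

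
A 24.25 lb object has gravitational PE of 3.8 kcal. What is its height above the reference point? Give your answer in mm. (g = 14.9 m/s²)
PE = mgh → h = PE/(mg) = 1.59e+04 J / (11 kg × 14.9 m/s²) = 97.01 m = 97010.0 mm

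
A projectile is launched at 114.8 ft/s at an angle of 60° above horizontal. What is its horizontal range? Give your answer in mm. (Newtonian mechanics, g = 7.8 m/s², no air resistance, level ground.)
R = v₀² sin(2θ) / g (with unit conversion) = 135900.0 mm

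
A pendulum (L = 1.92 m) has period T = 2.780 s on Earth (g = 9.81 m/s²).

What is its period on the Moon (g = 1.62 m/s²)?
T = 2π√(L/g), so T_moon/T_earth = √(g_earth/g_moon)
T_moon = 2π√(1.92/1.62) = 6.84 s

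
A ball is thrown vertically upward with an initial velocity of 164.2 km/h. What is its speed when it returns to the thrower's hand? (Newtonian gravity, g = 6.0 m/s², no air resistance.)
By conservation of energy, the ball returns at the same speed = 164.2 km/h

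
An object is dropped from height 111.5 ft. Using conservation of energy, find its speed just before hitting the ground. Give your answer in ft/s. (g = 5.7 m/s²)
mgh = ½mv² → v = √(2gh) = √(2×5.7×33.99) = 19.68 m/s = 64.58 ft/s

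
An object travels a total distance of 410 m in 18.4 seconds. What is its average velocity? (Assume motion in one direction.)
v_avg = Δd / Δt = 410 / 18.4 = 22.28 m/s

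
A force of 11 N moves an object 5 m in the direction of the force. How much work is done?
W = Fd = 11×5 = 55.0 J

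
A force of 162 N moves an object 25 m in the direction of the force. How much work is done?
W = Fd = 162×25 = 4050.0 J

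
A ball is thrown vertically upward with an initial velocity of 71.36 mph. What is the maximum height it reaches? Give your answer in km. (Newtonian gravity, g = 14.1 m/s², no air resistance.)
h_max = v₀²/(2g) (with unit conversion) = 0.03609 km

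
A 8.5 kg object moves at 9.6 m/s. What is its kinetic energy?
KE = ½mv² = ½×8.5×9.6² = 391.68 J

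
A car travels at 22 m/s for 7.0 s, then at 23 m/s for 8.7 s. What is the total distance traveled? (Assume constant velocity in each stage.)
d₁ = v₁t₁ = 22 × 7.0 = 154 m
d₂ = v₂t₂ = 23 × 8.7 = 200.1 m
d_total = 154 + 200.1 = 354.1 m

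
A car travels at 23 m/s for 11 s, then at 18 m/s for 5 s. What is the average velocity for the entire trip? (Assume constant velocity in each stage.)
d₁ = v₁t₁ = 23 × 11 = 253 m
d₂ = v₂t₂ = 18 × 5 = 90 m
d_total = 343 m, t_total = 16 s
v_avg = d_total/t_total = 343/16 = 21.44 m/s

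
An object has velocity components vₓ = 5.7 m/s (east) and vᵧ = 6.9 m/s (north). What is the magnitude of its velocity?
|v| = √(vₓ² + vᵧ²) = √(5.7² + 6.9²) = √(80.1) = 8.95 m/s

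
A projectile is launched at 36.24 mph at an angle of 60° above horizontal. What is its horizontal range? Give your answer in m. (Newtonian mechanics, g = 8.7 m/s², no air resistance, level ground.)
R = v₀² sin(2θ) / g (with unit conversion) = 26.13 m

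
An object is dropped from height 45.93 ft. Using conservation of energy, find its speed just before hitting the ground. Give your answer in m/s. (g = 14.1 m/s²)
mgh = ½mv² → v = √(2gh) = √(2×14.1×14) = 19.87 m/s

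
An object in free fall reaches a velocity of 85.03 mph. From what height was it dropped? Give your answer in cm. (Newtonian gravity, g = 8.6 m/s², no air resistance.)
h = v²/(2g) (with unit conversion) = 8401.0 cm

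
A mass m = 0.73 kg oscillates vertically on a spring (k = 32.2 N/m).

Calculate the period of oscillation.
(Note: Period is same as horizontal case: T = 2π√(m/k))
T = 2π√(m/k) = 2π√(0.73/32.2) = 0.946 s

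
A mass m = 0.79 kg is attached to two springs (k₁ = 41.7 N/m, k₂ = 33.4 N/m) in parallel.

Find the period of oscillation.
k_eq = k₁+k₂ = 75.1 N/m
T = 2π√(m/k_eq) = 2π√(0.79/75.1) = 0.6444 s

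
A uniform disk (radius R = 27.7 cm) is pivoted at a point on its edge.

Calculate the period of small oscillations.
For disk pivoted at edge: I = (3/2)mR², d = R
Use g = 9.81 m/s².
I/m = (3/2)R² = 0.1151 m²; d = R = 0.277 m
T = 2π√((3/2)R²/(gR)) = 2π√(3R/(2g)) = 1.293 s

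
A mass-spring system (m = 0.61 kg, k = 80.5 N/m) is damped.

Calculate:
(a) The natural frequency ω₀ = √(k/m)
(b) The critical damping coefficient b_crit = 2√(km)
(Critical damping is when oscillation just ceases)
ω₀ = √(k/m) = √(80.5/0.61) = 11.49 rad/s
b_crit = 2√(km) = 2√(80.5×0.61) = 14.01 kg/s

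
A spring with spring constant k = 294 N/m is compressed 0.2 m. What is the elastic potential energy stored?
PE = ½kx² = ½×294×0.2² = 5.88 J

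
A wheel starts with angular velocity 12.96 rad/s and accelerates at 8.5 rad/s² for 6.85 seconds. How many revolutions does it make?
θ = ω₀t + ½αt² = 12.96×6.85 + ½×8.5×6.85² = 288.2 rad
Revolutions = θ/(2π) = 288.2/(2π) = 45.87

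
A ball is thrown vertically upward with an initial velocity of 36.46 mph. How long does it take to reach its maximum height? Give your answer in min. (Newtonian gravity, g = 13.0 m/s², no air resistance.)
t_up = v₀/g (with unit conversion) = 0.0209 min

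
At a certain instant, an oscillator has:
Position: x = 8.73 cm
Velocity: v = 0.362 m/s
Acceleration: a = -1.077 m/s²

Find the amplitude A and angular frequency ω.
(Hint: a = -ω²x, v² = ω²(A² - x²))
a = −ω²x → ω = √(|a|/x) = √(1.077/0.0873) = 3.512 rad/s
v² = ω²(A² − x²) → A = √(x² + v²/ω²) = √(0.0873² + 0.362²/3.512²) = 0.1351 m = 13.51 cm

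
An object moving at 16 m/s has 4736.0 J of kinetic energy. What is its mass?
KE = ½mv² → m = 2KE/v² = 2×4736.0/16² = 37.0 kg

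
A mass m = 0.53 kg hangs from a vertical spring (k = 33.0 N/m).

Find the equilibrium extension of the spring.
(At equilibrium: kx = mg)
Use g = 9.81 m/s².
x_eq = mg/k = 0.53×9.81/33.0 = 0.1576 m = 15.76 cm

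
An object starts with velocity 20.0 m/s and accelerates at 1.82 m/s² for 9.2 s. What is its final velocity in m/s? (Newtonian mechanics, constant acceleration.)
v = v₀ + at = 36.74 m/s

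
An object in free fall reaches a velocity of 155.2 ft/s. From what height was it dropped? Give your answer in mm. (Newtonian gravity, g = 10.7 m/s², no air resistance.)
h = v²/(2g) (with unit conversion) = 104600.0 mm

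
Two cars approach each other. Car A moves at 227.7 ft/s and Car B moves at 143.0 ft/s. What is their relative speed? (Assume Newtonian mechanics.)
v_rel = v_A + v_B = 227.7 + 143.0 = 370.7 ft/s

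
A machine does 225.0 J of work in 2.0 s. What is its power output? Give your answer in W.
P = W/t = 225 J / 2 s = 112.5 W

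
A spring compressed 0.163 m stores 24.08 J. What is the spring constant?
PE = ½kx² → k = 2PE/x² = 2×24.08/0.163² = 1813.0 N/m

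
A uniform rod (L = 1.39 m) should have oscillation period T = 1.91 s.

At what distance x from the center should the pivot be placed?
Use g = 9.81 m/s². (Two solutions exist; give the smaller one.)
T = 2π√((L²/12 + x²)/(gx)). Let c = T²g/(4π²) = 0.9065.
x² − cx + L²/12 = 0 → x = (c − √(c² − L²/3))/2 = 0.2425 m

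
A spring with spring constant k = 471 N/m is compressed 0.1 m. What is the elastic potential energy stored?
PE = ½kx² = ½×471×0.1² = 2.355 J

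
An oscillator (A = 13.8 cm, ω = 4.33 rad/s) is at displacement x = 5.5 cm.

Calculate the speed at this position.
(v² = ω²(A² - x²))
v = ω√(A² − x²) = 4.33×√(0.138² − 0.055²) = 0.548 m/s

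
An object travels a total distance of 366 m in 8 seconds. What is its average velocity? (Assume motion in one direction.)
v_avg = Δd / Δt = 366 / 8 = 45.75 m/s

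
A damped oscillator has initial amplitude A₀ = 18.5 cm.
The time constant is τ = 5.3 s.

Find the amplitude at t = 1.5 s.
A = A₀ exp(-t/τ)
A = A₀ exp(−t/τ) = 18.5×exp(−1.5/5.3) = 13.94 cm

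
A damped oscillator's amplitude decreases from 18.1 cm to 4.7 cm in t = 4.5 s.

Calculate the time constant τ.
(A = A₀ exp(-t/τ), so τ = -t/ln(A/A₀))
A/A₀ = 4.7/18.1 = 0.2597; ln(A/A₀) = -1.348
τ = −t/ln(A/A₀) = −4.5/-1.348 = 3.337 s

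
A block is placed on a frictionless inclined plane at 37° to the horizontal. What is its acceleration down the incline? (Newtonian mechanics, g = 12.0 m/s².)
a = g sin(θ) = 12.0 × sin(37°) = 12.0 × 0.6018 = 7.22 m/s²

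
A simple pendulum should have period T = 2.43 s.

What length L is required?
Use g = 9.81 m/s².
T = 2π√(L/g) → L = g(T/2π)² = 9.81×(2.43/2π)² = 1.467 m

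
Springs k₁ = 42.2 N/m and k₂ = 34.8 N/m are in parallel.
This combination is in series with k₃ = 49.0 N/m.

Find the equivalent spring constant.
k₁₂ = k₁ + k₂ = 77 N/m (parallel)
1/k_eq = 1/k₁₂ + 1/k₃ → k_eq = 29.94 N/m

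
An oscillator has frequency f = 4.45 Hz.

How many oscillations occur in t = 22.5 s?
n = f×t = 4.45×22.5 = 100.1 oscillations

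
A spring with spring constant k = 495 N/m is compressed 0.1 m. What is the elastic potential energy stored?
PE = ½kx² = ½×495×0.1² = 2.475 J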